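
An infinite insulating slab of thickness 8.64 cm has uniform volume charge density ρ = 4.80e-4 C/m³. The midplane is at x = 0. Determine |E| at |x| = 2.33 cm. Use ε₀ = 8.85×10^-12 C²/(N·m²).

By symmetry E is perpendicular to the slab. A Gaussian pillbox from −2.33 cm to +2.33 cm (face area A) lies entirely within the slab.
Q_enc = ρ·(2x)·A and flux = 2EA, so 2EA = 2ρxA/ε₀ ⇒ E = |ρ|x/ε₀.
E = (4.80e-4)(0.0233)/(8.85×10^-12) = 1.26e6 N/C.

|E| = 1.26e6 N/C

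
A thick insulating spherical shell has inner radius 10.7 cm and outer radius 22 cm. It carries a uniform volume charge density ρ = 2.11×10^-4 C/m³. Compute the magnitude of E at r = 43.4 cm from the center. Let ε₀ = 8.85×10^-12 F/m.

Symmetry ⇒ E = E(r) r̂. Gaussian sphere of radius r = 43.4 cm (r > 22 cm, enclosing the whole shell).
Q_enc = ρ·(4π/3)(b³ − a³) = (2.11×10^-4)·(4π/3)·((0.22)³ − (0.107)³) = 8.328×10^-6 C.
By Gauss's law, ∮E·dA = E·4πr² = Q_enc/ε₀.
E = |Q_enc|/(4πε₀r²) = (8.328×10^-6)/(4π·8.85×10^-12·(0.434)²) = 3.98×10^5 N/C.

|E| = 3.98×10^5 N/C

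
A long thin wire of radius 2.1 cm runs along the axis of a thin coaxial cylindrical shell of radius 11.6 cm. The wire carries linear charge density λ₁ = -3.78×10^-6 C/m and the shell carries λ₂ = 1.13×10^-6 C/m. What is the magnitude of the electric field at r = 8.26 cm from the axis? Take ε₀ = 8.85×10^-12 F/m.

Take a coaxial cylindrical Gaussian surface of radius r = 8.26 cm and length L (between the conductors, 2.1 cm < r < 11.6 cm).
The shell at 11.6 cm lies outside the Gaussian surface, so λ_enc = λ₁ = -3.78×10^-6 C/m.
Gauss's law: E·2πrL = λ_enc L/ε₀.
E = |λ_enc|/(2πε₀r) = (3.78e-6)/(2π·8.85×10^-12·0.0826) = 8.23×10^5 N/C.

|E| = 8.23e5 V/m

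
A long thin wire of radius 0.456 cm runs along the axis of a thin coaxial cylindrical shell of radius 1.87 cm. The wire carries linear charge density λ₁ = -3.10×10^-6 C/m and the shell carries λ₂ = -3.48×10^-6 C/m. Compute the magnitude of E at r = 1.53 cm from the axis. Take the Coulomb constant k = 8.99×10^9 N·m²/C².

Coaxial Gaussian cylinder, radius r = 1.53 cm, length L (between the conductors, 0.456 cm < r < 1.87 cm).
Only the inner wire is enclosed; the outer shell contributes nothing inside itself. λ_enc = λ₁ = -3.10×10^-6 C/m.
Since E is radial and uniform over the curved surface, Φ = E·2πrL = Q_enc/ε₀ = λ_enc L/ε₀.
E = 2k|λ_enc|/r = 2(8.99×10^9)(3.10×10^-6)/(0.0153) = 3.64×10^6 N/C.

E ≈ 3.64e6 V/m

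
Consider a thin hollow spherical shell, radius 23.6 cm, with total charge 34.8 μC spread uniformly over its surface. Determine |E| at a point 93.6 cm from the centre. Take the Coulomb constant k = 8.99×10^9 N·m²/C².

|E| = 3.57e5 V/m

Take a concentric spherical Gaussian surface of radius r = 93.6 cm (r > 23.6 cm).
The entire shell is enclosed: Q_enc = 3.48×10^-5 C.
Gauss's law: E·4πr² = Q_enc/ε₀.
E = k|Q_enc|/r² = (8.99×10^9)(3.48×10^-5)/(0.936)² = 3.57e5 N/C.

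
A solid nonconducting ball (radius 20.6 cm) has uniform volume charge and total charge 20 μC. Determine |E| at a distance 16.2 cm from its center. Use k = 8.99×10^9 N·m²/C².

|E| = 3.33×10^6 N/C

By spherical symmetry E is radial; choose a Gaussian sphere of radius r = 16.2 cm (r < R).
For a uniform sphere the enclosed fraction is (r/R)³, so Q_enc = (20 μC)(0.162/0.206)³ = 9.727e-6 C.
Since E is radial and uniform over the Gaussian sphere, Φ = E·4πr² = Q_enc/ε₀.
E = k|Q_enc|/r² = (8.99×10^9)(9.727×10^-6)/(0.162)² = 3.33×10^6 N/C.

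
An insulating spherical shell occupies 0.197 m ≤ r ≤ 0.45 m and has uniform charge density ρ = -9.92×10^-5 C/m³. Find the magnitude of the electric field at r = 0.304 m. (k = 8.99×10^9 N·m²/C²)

Symmetry ⇒ E = E(r) r̂. Gaussian sphere of radius r = 0.304 m (within the shell material, 0.197 m < r < 0.45 m).
Enclosed charge is the volume from a to r: Q_enc = (4π/3)ρ(r³ − a³) = -8.497×10^-6 C.
By Gauss's law, ∮E·dA = E·4πr² = Q_enc/ε₀.
E = k|Q_enc|/r² = (8.99×10^9)(8.497e-6)/(0.304)² = 8.27e5 N/C.

|E| ≈ 8.27×10^5 N/C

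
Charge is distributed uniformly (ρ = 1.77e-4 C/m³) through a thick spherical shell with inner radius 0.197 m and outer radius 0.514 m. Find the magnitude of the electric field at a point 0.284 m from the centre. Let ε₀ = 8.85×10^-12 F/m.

E ≈ 1.26×10^6 V/m

Take a concentric spherical Gaussian surface of radius r = 0.284 m (within the shell material, 0.197 m < r < 0.514 m).
Only the shell between 0.197 m and r is enclosed: Q_enc = ρ·(4π/3)(r³ − a³) = (1.77×10^-4)·(4π/3)·((0.284)³ − (0.197)³) = 1.131e-5 C.
By Gauss's law, ∮E·dA = E·4πr² = Q_enc/ε₀.
E = |Q_enc|/(4πε₀r²) = (1.131e-5)/(4π·8.85×10^-12·(0.284)²) = 1.26×10^6 N/C.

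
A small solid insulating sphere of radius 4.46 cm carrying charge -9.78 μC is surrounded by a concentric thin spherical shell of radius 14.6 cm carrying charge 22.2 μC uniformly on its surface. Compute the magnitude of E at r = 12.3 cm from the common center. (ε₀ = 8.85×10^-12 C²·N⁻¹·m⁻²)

By spherical symmetry E is radial; choose a Gaussian sphere of radius r = 12.3 cm (between the bodies, 4.46 cm < r < 14.6 cm).
The shell at 14.6 cm lies outside the Gaussian surface, so Q_enc = -9.78 μC = -9.78×10^-6 C.
By Gauss's law, ∮E·dA = E·4πr² = Q_enc/ε₀.
E = |Q_enc|/(4πε₀r²) = (9.78×10^-6)/(4π·8.85×10^-12·(0.123)²) = 5.81e6 N/C.

E ≈ 5.81×10^6 N/C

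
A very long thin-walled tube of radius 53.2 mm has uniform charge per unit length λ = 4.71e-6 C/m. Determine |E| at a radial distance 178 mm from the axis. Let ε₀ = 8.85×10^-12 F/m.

By cylindrical symmetry E is radial; use a coaxial Gaussian cylinder of radius 178 mm and length L (r > 53.2 mm).
The full line charge is enclosed: λ_enc = 4.71×10^-6 C/m.
Gauss's law: E·2πrL = λ_enc L/ε₀.
E = |λ_enc|/(2πε₀r) = (4.71×10^-6)/(2π·8.85×10^-12·0.178) = 4.76×10^5 N/C.

E = 4.76×10^5 V/m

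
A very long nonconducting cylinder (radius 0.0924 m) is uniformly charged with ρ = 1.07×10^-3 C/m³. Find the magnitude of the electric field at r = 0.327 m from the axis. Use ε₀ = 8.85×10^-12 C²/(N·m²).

Coaxial Gaussian cylinder, radius r = 0.327 m, length L (r > 0.0924 m, full cross-section enclosed).
λ_enc = ρ·πR² = (1.07×10^-3)π(0.0924)² = 2.87×10^-5 C/m.
Gauss's law: E·2πrL = λ_enc L/ε₀.
E = |λ_enc|/(2πε₀r) = (2.87×10^-5)/(2π·8.85×10^-12·0.327) = 1.58×10^6 N/C.

1.58e6 V/m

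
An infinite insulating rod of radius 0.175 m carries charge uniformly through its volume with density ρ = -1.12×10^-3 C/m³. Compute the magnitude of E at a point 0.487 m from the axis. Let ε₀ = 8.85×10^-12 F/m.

E = 3.98×10^6 V/m

Take a coaxial cylindrical Gaussian surface of radius r = 0.487 m and length L (r > 0.175 m, full cross-section enclosed).
λ_enc = ρ·πR² = (-1.12×10^-3)π(0.175)² = -1.078e-4 C/m.
Since E is radial and uniform over the curved surface, Φ = E·2πrL = Q_enc/ε₀ = λ_enc L/ε₀.
E = |λ_enc|/(2πε₀r) = (1.078×10^-4)/(2π·8.85×10^-12·0.487) = 3.98e6 N/C.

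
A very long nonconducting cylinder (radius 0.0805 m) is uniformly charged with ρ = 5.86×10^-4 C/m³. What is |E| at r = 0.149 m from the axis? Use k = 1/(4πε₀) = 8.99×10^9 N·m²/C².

By cylindrical symmetry E is radial; use a coaxial Gaussian cylinder of radius 0.149 m and length L (r > 0.0805 m, full cross-section enclosed).
λ_enc = ρ·πR² = (5.86×10^-4)π(0.0805)² = 1.193e-5 C/m.
Since E is radial and uniform over the curved surface, Φ = E·2πrL = Q_enc/ε₀ = λ_enc L/ε₀.
E = 2k|λ_enc|/r = 2(8.99×10^9)(1.193×10^-5)/(0.149) = 1.44×10^6 N/C.

1.44×10^6 N/C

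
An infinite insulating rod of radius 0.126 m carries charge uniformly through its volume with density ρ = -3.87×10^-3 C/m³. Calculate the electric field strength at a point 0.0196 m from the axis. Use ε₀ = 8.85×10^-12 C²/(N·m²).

Choose a coaxial cylinder of radius r = 0.0196 m (arbitrary length L) as the Gaussian surface (r < R).
Charge inside radius r per length L is ρ·πr²·L, so λ_enc = ρπr² = -4.671e-6 C/m.
Applying ∮E·dA = Q_enc/ε₀ with the end caps contributing no flux:
E = |λ_enc|/(2πε₀r) = (4.671×10^-6)/(2π·8.85×10^-12·0.0196) = 4.29×10^6 N/C.

|E| ≈ 4.29×10^6 N/C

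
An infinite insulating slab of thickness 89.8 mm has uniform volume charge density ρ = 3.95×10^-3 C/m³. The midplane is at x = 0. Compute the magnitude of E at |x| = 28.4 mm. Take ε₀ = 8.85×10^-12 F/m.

E ≈ 1.27×10^7 N/C

By symmetry E is perpendicular to the slab. A Gaussian pillbox from −28.4 mm to +28.4 mm (face area A) lies entirely within the slab.
Q_enc = ρ·(2x)·A and flux = 2EA, so 2EA = 2ρxA/ε₀ ⇒ E = |ρ|x/ε₀.
E = (3.95×10^-3)(0.0284)/(8.85×10^-12) = 1.27×10^7 N/C.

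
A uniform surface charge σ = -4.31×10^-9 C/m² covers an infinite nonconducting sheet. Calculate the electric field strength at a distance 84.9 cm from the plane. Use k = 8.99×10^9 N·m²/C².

By planar symmetry E is perpendicular to the sheet and uniform; use a Gaussian pillbox with flat faces of area A on each side of the sheet.
Only the two end caps contribute flux: Φ = 2EA. With Q_enc = σA, Gauss's law gives E = |σ|/(2ε₀).
E = 2πk|σ| = 2π(8.99×10^9)(4.31×10^-9) = 243 N/C.

|E| ≈ 243 N/C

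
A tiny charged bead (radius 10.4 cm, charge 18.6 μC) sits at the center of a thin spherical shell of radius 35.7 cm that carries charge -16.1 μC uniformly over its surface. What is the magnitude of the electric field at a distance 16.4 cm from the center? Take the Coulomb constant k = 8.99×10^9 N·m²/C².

6.22×10^6 N/C

By spherical symmetry E is radial; choose a Gaussian sphere of radius r = 16.4 cm (between the bodies, 10.4 cm < r < 35.7 cm).
Only the inner charge is enclosed; the outer shell contributes nothing inside itself. Q_enc = 18.6 μC = 1.86×10^-5 C.
Since E is radial and uniform over the Gaussian sphere, Φ = E·4πr² = Q_enc/ε₀.
E = k|Q_enc|/r² = (8.99×10^9)(1.86×10^-5)/(0.164)² = 6.22×10^6 N/C.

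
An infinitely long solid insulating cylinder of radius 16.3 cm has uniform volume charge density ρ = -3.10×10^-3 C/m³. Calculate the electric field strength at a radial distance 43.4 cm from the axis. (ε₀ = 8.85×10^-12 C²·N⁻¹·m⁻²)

|E| = 1.07×10^7 V/m

By cylindrical symmetry E is radial; use a coaxial Gaussian cylinder of radius 43.4 cm and length L (r > 16.3 cm, full cross-section enclosed).
λ_enc = ρ·πR² = (-3.10×10^-3)π(0.163)² = -2.588×10^-4 C/m.
Since E is radial and uniform over the curved surface, Φ = E·2πrL = Q_enc/ε₀ = λ_enc L/ε₀.
E = |λ_enc|/(2πε₀r) = (2.588×10^-4)/(2π·8.85×10^-12·0.434) = 1.07×10^7 N/C.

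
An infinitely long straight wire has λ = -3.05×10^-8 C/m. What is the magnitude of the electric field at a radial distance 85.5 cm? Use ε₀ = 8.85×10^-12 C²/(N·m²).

E = 642 N/C

Choose a coaxial cylinder of radius r = 85.5 cm (arbitrary length L) as the Gaussian surface.
Q_enc = λL, so λ_enc = -3.05×10^-8 C/m.
Gauss's law: E·2πrL = λ_enc L/ε₀.
E = |λ_enc|/(2πε₀r) = (3.05×10^-8)/(2π·8.85×10^-12·0.855) = 642 N/C.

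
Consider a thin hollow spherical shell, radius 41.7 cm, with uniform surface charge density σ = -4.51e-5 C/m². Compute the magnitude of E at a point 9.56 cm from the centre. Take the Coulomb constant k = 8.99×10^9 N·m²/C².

By spherical symmetry E is radial; choose a Gaussian sphere of radius r = 9.56 cm (inside the shell, r < 41.7 cm).
No charge lies within this surface, so Q_enc = 0 and Gauss's law gives E·4πr² = 0 ⇒ E = 0.

|E| = 0 N/C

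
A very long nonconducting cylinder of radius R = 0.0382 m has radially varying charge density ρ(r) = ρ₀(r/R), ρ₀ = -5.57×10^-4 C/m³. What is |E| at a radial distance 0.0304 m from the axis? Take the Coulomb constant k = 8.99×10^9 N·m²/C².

By cylindrical symmetry E is radial; use a coaxial Gaussian cylinder of radius 0.0304 m and length L (r < R).
Integrating ρ over the cross-section to radius r: λ_enc = (2πρ₀/R) ∫₀^r r'^2 dr' = 2πρ₀ r^3/(3·R) = -8.58×10^-7 C/m.
By Gauss's law (flux through the curved wall only), E·2πrL = λ_enc L/ε₀.
E = 2k|λ_enc|/r = 2(8.99×10^9)(8.58e-7)/(0.0304) = 5.07e5 N/C.

E = 5.07e5 N/C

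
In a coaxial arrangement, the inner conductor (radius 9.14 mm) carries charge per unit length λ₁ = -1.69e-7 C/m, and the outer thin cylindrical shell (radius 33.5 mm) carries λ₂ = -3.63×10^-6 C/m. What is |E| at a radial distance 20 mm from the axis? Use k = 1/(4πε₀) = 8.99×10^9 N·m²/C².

|E| = 1.52×10^5 N/C

Choose a coaxial cylinder of radius r = 20 mm (arbitrary length L) as the Gaussian surface (between the conductors, 9.14 mm < r < 33.5 mm).
Only the inner wire is enclosed; the outer shell contributes nothing inside itself. λ_enc = λ₁ = -1.69×10^-7 C/m.
By Gauss's law (flux through the curved wall only), E·2πrL = λ_enc L/ε₀.
E = 2k|λ_enc|/r = 2(8.99×10^9)(1.69e-7)/(0.02) = 1.52×10^5 N/C.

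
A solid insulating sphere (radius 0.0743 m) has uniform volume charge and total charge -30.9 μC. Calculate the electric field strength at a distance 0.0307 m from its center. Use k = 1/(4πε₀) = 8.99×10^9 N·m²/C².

Take a concentric spherical Gaussian surface of radius r = 0.0307 m (r < R).
For a uniform sphere the enclosed fraction is (r/R)³, so Q_enc = (-30.9 μC)(0.0307/0.0743)³ = -2.18e-6 C.
Gauss's law: E·4πr² = Q_enc/ε₀.
E = k|Q_enc|/r² = (8.99×10^9)(2.18e-6)/(0.0307)² = 2.08×10^7 N/C.

E ≈ 2.08×10^7 N/C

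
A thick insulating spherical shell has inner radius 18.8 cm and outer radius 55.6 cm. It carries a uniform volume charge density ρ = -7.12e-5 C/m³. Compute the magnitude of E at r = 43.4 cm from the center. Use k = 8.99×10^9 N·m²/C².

By spherical symmetry E is radial; choose a Gaussian sphere of radius r = 43.4 cm (within the shell material, 18.8 cm < r < 55.6 cm).
Enclosed charge is the volume from a to r: Q_enc = (4π/3)ρ(r³ − a³) = -2.24×10^-5 C.
Applying ∮E·dA = Q_enc/ε₀ with Φ = E(4πr²):
E = k|Q_enc|/r² = (8.99×10^9)(2.24×10^-5)/(0.434)² = 1.07e6 N/C.

1.07×10^6 V/m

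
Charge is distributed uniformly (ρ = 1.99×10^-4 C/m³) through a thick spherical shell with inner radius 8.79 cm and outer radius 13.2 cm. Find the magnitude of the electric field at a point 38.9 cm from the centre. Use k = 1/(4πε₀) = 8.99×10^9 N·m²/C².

Symmetry ⇒ E = E(r) r̂. Gaussian sphere of radius r = 38.9 cm (r > 13.2 cm, enclosing the whole shell).
Q_enc = ρ·(4π/3)(b³ − a³) = (1.99e-4)·(4π/3)·((0.132)³ − (0.0879)³) = 1.351×10^-6 C.
Applying ∮E·dA = Q_enc/ε₀ with Φ = E(4πr²):
E = k|Q_enc|/r² = (8.99×10^9)(1.351×10^-6)/(0.389)² = 8.03e4 N/C.

E = 8.03e4 N/C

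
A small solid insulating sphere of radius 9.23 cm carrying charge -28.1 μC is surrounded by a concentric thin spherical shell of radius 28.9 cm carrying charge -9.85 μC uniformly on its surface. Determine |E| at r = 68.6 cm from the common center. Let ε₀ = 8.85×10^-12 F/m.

Use a concentric Gaussian sphere at r = 68.6 cm (r > 28.9 cm, enclosing both).
Q_enc = (-28.1 μC) + (-9.85 μC) = -3.795e-5 C.
Applying ∮E·dA = Q_enc/ε₀ with Φ = E(4πr²):
E = |Q_enc|/(4πε₀r²) = (3.795×10^-5)/(4π·8.85×10^-12·(0.686)²) = 7.25e5 N/C.

E = 7.25e5 V/m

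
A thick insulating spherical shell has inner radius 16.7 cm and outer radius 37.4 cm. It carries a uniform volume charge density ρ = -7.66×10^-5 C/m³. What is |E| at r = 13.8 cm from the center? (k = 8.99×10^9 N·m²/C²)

Symmetry ⇒ E = E(r) r̂. Gaussian sphere of radius r = 13.8 cm (r < 16.7 cm, inside the empty cavity).
No charge is enclosed, so by Gauss's law E·4πr² = 0 ⇒ E = 0.

E = 0 (no enclosed charge)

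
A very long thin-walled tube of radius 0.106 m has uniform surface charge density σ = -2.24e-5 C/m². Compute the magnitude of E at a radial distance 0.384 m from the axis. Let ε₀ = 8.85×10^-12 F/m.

|E| ≈ 6.99e5 N/C

Choose a coaxial cylinder of radius r = 0.384 m (arbitrary length L) as the Gaussian surface (r > 0.106 m).
The whole shell is enclosed: λ_enc = σ·2πR = (-2.24×10^-5)·2π·(0.106) = -1.492×10^-5 C/m.
Since E is radial and uniform over the curved surface, Φ = E·2πrL = Q_enc/ε₀ = λ_enc L/ε₀.
E = |λ_enc|/(2πε₀r) = (1.492×10^-5)/(2π·8.85×10^-12·0.384) = 6.99×10^5 N/C.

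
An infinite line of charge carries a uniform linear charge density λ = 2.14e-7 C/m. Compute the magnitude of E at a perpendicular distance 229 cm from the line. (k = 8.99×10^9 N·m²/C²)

|E| = 1.68×10^3 N/C

By cylindrical symmetry E is radial; use a coaxial Gaussian cylinder of radius 229 cm and length L.
Q_enc = λL, so λ_enc = 2.14×10^-7 C/m.
Gauss's law: E·2πrL = λ_enc L/ε₀.
E = 2k|λ_enc|/r = 2(8.99×10^9)(2.14×10^-7)/(2.29) = 1.68×10^3 N/C.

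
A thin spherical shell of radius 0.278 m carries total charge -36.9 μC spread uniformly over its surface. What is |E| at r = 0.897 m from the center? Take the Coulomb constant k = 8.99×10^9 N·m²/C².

4.12e5 V/m

Symmetry ⇒ E = E(r) r̂. Gaussian sphere of radius r = 0.897 m (r > 0.278 m).
The entire shell is enclosed: Q_enc = -3.69×10^-5 C.
Gauss's law: E·4πr² = Q_enc/ε₀.
E = k|Q_enc|/r² = (8.99×10^9)(3.69e-5)/(0.897)² = 4.12×10^5 N/C.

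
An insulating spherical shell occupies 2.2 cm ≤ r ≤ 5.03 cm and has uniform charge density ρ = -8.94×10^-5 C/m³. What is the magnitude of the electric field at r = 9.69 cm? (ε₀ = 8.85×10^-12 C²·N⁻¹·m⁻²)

|E| ≈ 4.18e4 N/C

Take a concentric spherical Gaussian surface of radius r = 9.69 cm (r > 5.03 cm, enclosing the whole shell).
Q_enc = ρ·(4π/3)(b³ − a³) = (-8.94×10^-5)·(4π/3)·((0.0503)³ − (0.022)³) = -4.367×10^-8 C.
Applying ∮E·dA = Q_enc/ε₀ with Φ = E(4πr²):
E = |Q_enc|/(4πε₀r²) = (4.367e-8)/(4π·8.85×10^-12·(0.0969)²) = 4.18×10^4 N/C.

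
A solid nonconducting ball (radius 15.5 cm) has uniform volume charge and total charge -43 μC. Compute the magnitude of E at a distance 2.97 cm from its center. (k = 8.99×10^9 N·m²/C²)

|E| = 3.08×10^6 N/C

Use a concentric Gaussian sphere at r = 2.97 cm (r < R).
For a uniform sphere the enclosed fraction is (r/R)³, so Q_enc = (-43 μC)(0.0297/0.155)³ = -3.025×10^-7 C.
Gauss's law: E·4πr² = Q_enc/ε₀.
E = k|Q_enc|/r² = (8.99×10^9)(3.025e-7)/(0.0297)² = 3.08×10^6 N/C.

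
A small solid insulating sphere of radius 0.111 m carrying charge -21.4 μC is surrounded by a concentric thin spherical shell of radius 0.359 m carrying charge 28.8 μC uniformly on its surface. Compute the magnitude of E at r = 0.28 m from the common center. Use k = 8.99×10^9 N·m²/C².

E ≈ 2.45e6 N/C

Take a concentric spherical Gaussian surface of radius r = 0.28 m (between the bodies, 0.111 m < r < 0.359 m).
The shell at 0.359 m lies outside the Gaussian surface, so Q_enc = -21.4 μC = -2.14e-5 C.
Gauss's law: E·4πr² = Q_enc/ε₀.
E = k|Q_enc|/r² = (8.99×10^9)(2.14e-5)/(0.28)² = 2.45e6 N/C.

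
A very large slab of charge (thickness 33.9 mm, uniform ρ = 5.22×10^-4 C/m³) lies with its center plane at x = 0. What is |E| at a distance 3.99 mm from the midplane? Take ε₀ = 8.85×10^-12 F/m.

|E| ≈ 2.35×10^5 N/C

By symmetry E is perpendicular to the slab. A Gaussian pillbox from −3.99 mm to +3.99 mm (face area A) lies entirely within the slab.
Q_enc = ρ·(2x)·A and flux = 2EA, so 2EA = 2ρxA/ε₀ ⇒ E = |ρ|x/ε₀.
E = (5.22×10^-4)(0.00399)/(8.85×10^-12) = 2.35×10^5 N/C.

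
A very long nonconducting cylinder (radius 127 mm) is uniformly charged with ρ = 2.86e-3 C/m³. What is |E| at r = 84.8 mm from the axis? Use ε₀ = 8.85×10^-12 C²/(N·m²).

1.37×10^7 N/C

By cylindrical symmetry E is radial; use a coaxial Gaussian cylinder of radius 84.8 mm and length L (r < R).
Enclosed charge per unit length: λ_enc = ρ·πr² = (2.86×10^-3)π(0.0848)² = 6.461×10^-5 C/m.
Since E is radial and uniform over the curved surface, Φ = E·2πrL = Q_enc/ε₀ = λ_enc L/ε₀.
E = |λ_enc|/(2πε₀r) = (6.461e-5)/(2π·8.85×10^-12·0.0848) = 1.37×10^7 N/C.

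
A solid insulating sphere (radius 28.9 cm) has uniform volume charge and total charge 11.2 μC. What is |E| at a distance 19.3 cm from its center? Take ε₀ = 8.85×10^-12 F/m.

By spherical symmetry E is radial; choose a Gaussian sphere of radius r = 19.3 cm (r < R).
Only the charge within r is enclosed: Q_enc = Q·(r/R)³ = (11.2 μC)·(19.3 cm/28.9 cm)³ = 3.336×10^-6 C.
Applying ∮E·dA = Q_enc/ε₀ with Φ = E(4πr²):
E = |Q_enc|/(4πε₀r²) = (3.336×10^-6)/(4π·8.85×10^-12·(0.193)²) = 8.05×10^5 N/C.

|E| = 8.05×10^5 N/C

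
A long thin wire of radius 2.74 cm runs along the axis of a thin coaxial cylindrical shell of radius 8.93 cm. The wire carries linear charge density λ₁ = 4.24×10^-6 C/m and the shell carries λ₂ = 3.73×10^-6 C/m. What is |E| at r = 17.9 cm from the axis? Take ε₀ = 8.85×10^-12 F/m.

By cylindrical symmetry E is radial; use a coaxial Gaussian cylinder of radius 17.9 cm and length L (r > 8.93 cm, enclosing both).
λ_enc = λ₁ + λ₂ = (4.24e-6) + (3.73e-6) = 7.97×10^-6 C/m.
Applying ∮E·dA = Q_enc/ε₀ with the end caps contributing no flux:
E = |λ_enc|/(2πε₀r) = (7.97×10^-6)/(2π·8.85×10^-12·0.179) = 8.01×10^5 N/C.

|E| ≈ 8.01×10^5 N/C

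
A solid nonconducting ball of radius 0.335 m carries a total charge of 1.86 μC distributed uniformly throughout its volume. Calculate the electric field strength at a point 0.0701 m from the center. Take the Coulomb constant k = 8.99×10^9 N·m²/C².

E = 3.12×10^4 N/C

By spherical symmetry E is radial; choose a Gaussian sphere of radius r = 0.0701 m (r < R).
Only the charge within r is enclosed: Q_enc = Q·(r/R)³ = (1.86 μC)·(0.0701 m/0.335 m)³ = 1.704e-8 C.
Applying ∮E·dA = Q_enc/ε₀ with Φ = E(4πr²):
E = k|Q_enc|/r² = (8.99×10^9)(1.704×10^-8)/(0.0701)² = 3.12×10^4 N/C.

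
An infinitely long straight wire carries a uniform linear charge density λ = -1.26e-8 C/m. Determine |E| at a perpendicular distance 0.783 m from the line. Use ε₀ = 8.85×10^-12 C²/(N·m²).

Coaxial Gaussian cylinder, radius r = 0.783 m, length L.
Q_enc = λL, so λ_enc = -1.26e-8 C/m.
Gauss's law: E·2πrL = λ_enc L/ε₀.
E = |λ_enc|/(2πε₀r) = (1.26×10^-8)/(2π·8.85×10^-12·0.783) = 289 N/C.

E = 289 V/m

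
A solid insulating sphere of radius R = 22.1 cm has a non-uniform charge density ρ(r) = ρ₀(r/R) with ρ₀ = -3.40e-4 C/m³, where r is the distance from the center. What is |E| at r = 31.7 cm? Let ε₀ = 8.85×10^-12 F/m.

E = 1.03e6 N/C

Take a concentric spherical Gaussian surface of radius r = 31.7 cm (r > R, all charge enclosed).
Q_enc = 4π ∫₀^R ρ₀(r'/R)^1 r'² dr' = 4πρ₀R³/4 = -1.153e-5 C.
Since E is radial and uniform over the Gaussian sphere, Φ = E·4πr² = Q_enc/ε₀.
E = |Q_enc|/(4πε₀r²) = (1.153×10^-5)/(4π·8.85×10^-12·(0.317)²) = 1.03×10^6 N/C.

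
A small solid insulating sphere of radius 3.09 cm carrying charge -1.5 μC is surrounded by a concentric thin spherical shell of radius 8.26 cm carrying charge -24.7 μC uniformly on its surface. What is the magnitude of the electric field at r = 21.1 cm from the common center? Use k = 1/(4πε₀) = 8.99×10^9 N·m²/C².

Symmetry ⇒ E = E(r) r̂. Gaussian sphere of radius r = 21.1 cm (r > 8.26 cm, enclosing both).
Q_enc = (-1.5 μC) + (-24.7 μC) = -2.62e-5 C.
Applying ∮E·dA = Q_enc/ε₀ with Φ = E(4πr²):
E = k|Q_enc|/r² = (8.99×10^9)(2.62e-5)/(0.211)² = 5.29×10^6 N/C.

|E| = 5.29e6 N/C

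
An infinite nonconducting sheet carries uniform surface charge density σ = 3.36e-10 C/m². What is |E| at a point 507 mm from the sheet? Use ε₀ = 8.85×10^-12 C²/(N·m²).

|E| = 19 N/C

The symmetry is planar: E is normal to the sheet and the same magnitude on both sides. Take a pillbox straddling the sheet with end-cap area A.
Only the two end caps contribute flux: Φ = 2EA. With Q_enc = σA, Gauss's law gives E = |σ|/(2ε₀).
E = |σ|/(2ε₀) = (3.36×10^-10)/(2·8.85×10^-12) = 19 N/C.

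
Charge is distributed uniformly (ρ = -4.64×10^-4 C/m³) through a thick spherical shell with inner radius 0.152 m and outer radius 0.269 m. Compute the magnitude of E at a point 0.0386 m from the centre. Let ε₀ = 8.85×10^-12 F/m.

Symmetry ⇒ E = E(r) r̂. Gaussian sphere of radius r = 0.0386 m (r < 0.152 m, inside the empty cavity).
No charge is enclosed, so by Gauss's law E·4πr² = 0 ⇒ E = 0.

|E| = 0 N/C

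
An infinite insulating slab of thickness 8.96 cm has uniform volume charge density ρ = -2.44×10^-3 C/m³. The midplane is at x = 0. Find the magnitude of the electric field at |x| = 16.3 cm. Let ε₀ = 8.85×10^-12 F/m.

The point |x| = 16.3 cm lies outside the slab (half-thickness 0.0448 m). A symmetric pillbox spanning the full slab encloses Q_enc = ρ·d·A.
Flux = 2EA ⇒ E = |ρ|d/(2ε₀), independent of distance outside.
E = (2.44×10^-3)(0.0896)/(2·8.85×10^-12) = 1.24×10^7 N/C.

|E| = 1.24×10^7 V/m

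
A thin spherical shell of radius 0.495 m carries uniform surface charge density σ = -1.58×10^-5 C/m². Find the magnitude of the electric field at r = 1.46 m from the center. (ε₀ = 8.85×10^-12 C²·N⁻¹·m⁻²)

Symmetry ⇒ E = E(r) r̂. Gaussian sphere of radius r = 1.46 m (r > 0.495 m).
The entire shell is enclosed: Q_enc = σ·4πR² = (-1.58×10^-5)·4π·(0.495)² = -4.865e-5 C.
Gauss's law: E·4πr² = Q_enc/ε₀.
E = |Q_enc|/(4πε₀r²) = (4.865×10^-5)/(4π·8.85×10^-12·(1.46)²) = 2.05×10^5 N/C.

E = 2.05×10^5 V/m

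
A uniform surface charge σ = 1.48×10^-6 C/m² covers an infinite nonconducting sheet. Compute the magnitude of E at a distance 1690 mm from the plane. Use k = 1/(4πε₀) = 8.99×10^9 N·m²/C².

By planar symmetry E is perpendicular to the sheet and uniform; use a Gaussian pillbox with flat faces of area A on each side of the sheet.
Only the two end caps contribute flux: Φ = 2EA. With Q_enc = σA, Gauss's law gives E = |σ|/(2ε₀).
E = 2πk|σ| = 2π(8.99×10^9)(1.48×10^-6) = 8.36e4 N/C.

E = 8.36×10^4 V/m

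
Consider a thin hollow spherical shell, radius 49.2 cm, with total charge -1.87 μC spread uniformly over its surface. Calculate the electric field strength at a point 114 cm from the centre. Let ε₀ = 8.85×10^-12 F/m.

1.29×10^4 V/m

By spherical symmetry E is radial; choose a Gaussian sphere of radius r = 114 cm (r > 49.2 cm).
The entire shell is enclosed: Q_enc = -1.87×10^-6 C.
By Gauss's law, ∮E·dA = E·4πr² = Q_enc/ε₀.
E = |Q_enc|/(4πε₀r²) = (1.87×10^-6)/(4π·8.85×10^-12·(1.14)²) = 1.29×10^4 N/C.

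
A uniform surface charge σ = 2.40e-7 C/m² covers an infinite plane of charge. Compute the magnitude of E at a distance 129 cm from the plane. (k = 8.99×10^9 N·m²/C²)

|E| ≈ 1.36×10^4 V/m

By planar symmetry E is perpendicular to the sheet and uniform; use a Gaussian pillbox with flat faces of area A on each side of the sheet.
Only the two end caps contribute flux: Φ = 2EA. With Q_enc = σA, Gauss's law gives E = |σ|/(2ε₀).
E = 2πk|σ| = 2π(8.99×10^9)(2.40×10^-7) = 1.36×10^4 N/C.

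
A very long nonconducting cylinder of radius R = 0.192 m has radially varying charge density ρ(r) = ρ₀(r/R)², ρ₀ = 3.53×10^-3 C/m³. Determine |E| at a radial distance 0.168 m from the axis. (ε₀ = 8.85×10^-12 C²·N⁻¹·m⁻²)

Take a coaxial cylindrical Gaussian surface of radius r = 0.168 m and length L (r < R).
λ_enc = ∫₀^r ρ(r')·2πr' dr' = (2πρ₀/R²)·r^4/4 = 1.198×10^-4 C/m.
By Gauss's law (flux through the curved wall only), E·2πrL = λ_enc L/ε₀.
E = |λ_enc|/(2πε₀r) = (1.198e-4)/(2π·8.85×10^-12·0.168) = 1.28×10^7 N/C.

|E| = 1.28×10^7 N/C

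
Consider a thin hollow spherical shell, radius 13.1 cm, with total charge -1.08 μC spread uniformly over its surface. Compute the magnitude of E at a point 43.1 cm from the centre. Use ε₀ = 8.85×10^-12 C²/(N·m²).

Use a concentric Gaussian sphere at r = 43.1 cm (r > 13.1 cm).
The entire shell is enclosed: Q_enc = -1.08×10^-6 C.
By Gauss's law, ∮E·dA = E·4πr² = Q_enc/ε₀.
E = |Q_enc|/(4πε₀r²) = (1.08e-6)/(4π·8.85×10^-12·(0.431)²) = 5.23×10^4 N/C.

5.23e4 N/C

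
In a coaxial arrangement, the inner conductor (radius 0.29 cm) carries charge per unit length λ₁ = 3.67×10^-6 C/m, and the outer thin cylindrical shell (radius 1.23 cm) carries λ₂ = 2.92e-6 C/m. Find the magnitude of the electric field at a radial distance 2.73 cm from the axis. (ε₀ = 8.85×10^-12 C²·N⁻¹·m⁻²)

E = 4.34e6 V/m

Take a coaxial cylindrical Gaussian surface of radius r = 2.73 cm and length L (r > 1.23 cm, enclosing both).
λ_enc = λ₁ + λ₂ = (3.67×10^-6) + (2.92×10^-6) = 6.59×10^-6 C/m.
By Gauss's law (flux through the curved wall only), E·2πrL = λ_enc L/ε₀.
E = |λ_enc|/(2πε₀r) = (6.59×10^-6)/(2π·8.85×10^-12·0.0273) = 4.34e6 N/C.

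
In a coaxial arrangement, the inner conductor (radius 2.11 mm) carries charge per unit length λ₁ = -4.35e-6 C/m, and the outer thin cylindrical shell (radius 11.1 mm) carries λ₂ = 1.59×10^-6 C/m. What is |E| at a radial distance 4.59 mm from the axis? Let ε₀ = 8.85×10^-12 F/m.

E = 1.70e7 N/C

By cylindrical symmetry E is radial; use a coaxial Gaussian cylinder of radius 4.59 mm and length L (between the conductors, 2.11 mm < r < 11.1 mm).
Only the inner wire is enclosed; the outer shell contributes nothing inside itself. λ_enc = λ₁ = -4.35×10^-6 C/m.
Gauss's law: E·2πrL = λ_enc L/ε₀.
E = |λ_enc|/(2πε₀r) = (4.35×10^-6)/(2π·8.85×10^-12·0.00459) = 1.70×10^7 N/C.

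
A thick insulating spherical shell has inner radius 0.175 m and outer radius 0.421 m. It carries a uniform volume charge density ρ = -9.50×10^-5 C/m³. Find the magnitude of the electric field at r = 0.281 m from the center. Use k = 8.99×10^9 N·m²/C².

E = 7.62×10^5 N/C

Use a concentric Gaussian sphere at r = 0.281 m (within the shell material, 0.175 m < r < 0.421 m).
Only the shell between 0.175 m and r is enclosed: Q_enc = ρ·(4π/3)(r³ − a³) = (-9.50×10^-5)·(4π/3)·((0.281)³ − (0.175)³) = -6.697×10^-6 C.
Gauss's law: E·4πr² = Q_enc/ε₀.
E = k|Q_enc|/r² = (8.99×10^9)(6.697×10^-6)/(0.281)² = 7.62e5 N/C.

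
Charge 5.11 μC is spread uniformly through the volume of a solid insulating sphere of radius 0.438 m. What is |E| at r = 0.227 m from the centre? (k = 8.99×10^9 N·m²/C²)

|E| ≈ 1.24×10^5 V/m

By spherical symmetry E is radial; choose a Gaussian sphere of radius r = 0.227 m (r < R).
For a uniform sphere the enclosed fraction is (r/R)³, so Q_enc = (5.11 μC)(0.227/0.438)³ = 7.113×10^-7 C.
Applying ∮E·dA = Q_enc/ε₀ with Φ = E(4πr²):
E = k|Q_enc|/r² = (8.99×10^9)(7.113e-7)/(0.227)² = 1.24×10^5 N/C.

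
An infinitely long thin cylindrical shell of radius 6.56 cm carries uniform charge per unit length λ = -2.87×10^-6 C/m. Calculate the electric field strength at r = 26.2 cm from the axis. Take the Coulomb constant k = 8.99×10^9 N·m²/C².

|E| = 1.97×10^5 N/C

Choose a coaxial cylinder of radius r = 26.2 cm (arbitrary length L) as the Gaussian surface (r > 6.56 cm).
The full line charge is enclosed: λ_enc = -2.87×10^-6 C/m.
Since E is radial and uniform over the curved surface, Φ = E·2πrL = Q_enc/ε₀ = λ_enc L/ε₀.
E = 2k|λ_enc|/r = 2(8.99×10^9)(2.87e-6)/(0.262) = 1.97×10^5 N/C.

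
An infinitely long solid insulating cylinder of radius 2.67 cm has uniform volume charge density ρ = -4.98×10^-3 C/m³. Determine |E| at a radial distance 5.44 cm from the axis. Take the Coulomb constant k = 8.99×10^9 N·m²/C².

Coaxial Gaussian cylinder, radius r = 5.44 cm, length L (r > 2.67 cm, full cross-section enclosed).
λ_enc = ρ·πR² = (-4.98×10^-3)π(0.0267)² = -1.115e-5 C/m.
Applying ∮E·dA = Q_enc/ε₀ with the end caps contributing no flux:
E = 2k|λ_enc|/r = 2(8.99×10^9)(1.115×10^-5)/(0.0544) = 3.69e6 N/C.

|E| ≈ 3.69×10^6 N/C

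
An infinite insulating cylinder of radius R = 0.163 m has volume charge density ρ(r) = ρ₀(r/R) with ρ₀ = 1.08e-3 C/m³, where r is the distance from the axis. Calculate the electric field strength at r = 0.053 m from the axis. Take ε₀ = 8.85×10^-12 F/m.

Take a coaxial cylindrical Gaussian surface of radius r = 0.053 m and length L (r < R).
Integrating ρ over the cross-section to radius r: λ_enc = (2πρ₀/R) ∫₀^r r'^2 dr' = 2πρ₀ r^3/(3·R) = 2.066×10^-6 C/m.
Gauss's law: E·2πrL = λ_enc L/ε₀.
E = |λ_enc|/(2πε₀r) = (2.066e-6)/(2π·8.85×10^-12·0.053) = 7.01×10^5 N/C.

|E| = 7.01e5 N/C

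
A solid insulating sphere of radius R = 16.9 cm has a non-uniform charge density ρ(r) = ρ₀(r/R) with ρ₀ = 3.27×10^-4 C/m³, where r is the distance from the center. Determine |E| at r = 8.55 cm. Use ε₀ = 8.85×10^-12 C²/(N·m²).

By spherical symmetry E is radial; choose a Gaussian sphere of radius r = 8.55 cm (r < R).
Integrate the density: Q_enc = 4π ∫₀^r ρ₀(r'/R)^1 r'² dr' = 4πρ₀ r^4/(4·R) = 3.248×10^-7 C.
Gauss's law: E·4πr² = Q_enc/ε₀.
E = |Q_enc|/(4πε₀r²) = (3.248×10^-7)/(4π·8.85×10^-12·(0.0855)²) = 4.00e5 N/C.

4.00×10^5 N/C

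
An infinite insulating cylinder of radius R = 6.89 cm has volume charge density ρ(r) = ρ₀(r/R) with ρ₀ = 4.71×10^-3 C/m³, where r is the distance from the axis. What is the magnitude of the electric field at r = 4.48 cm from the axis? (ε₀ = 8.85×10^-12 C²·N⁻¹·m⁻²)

E ≈ 5.17×10^6 N/C

Choose a coaxial cylinder of radius r = 4.48 cm (arbitrary length L) as the Gaussian surface (r < R).
λ_enc = ∫₀^r ρ(r')·2πr' dr' = (2πρ₀/R)·r^3/3 = 1.287×10^-5 C/m.
Gauss's law: E·2πrL = λ_enc L/ε₀.
E = |λ_enc|/(2πε₀r) = (1.287e-5)/(2π·8.85×10^-12·0.0448) = 5.17×10^6 N/C.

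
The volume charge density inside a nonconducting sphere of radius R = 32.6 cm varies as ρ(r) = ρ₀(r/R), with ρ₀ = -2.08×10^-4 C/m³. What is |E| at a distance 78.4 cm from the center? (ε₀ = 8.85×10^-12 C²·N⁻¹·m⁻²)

3.31e5 N/C

By spherical symmetry E is radial; choose a Gaussian sphere of radius r = 78.4 cm (r > R, all charge enclosed).
Q_enc = 4π ∫₀^R ρ₀(r'/R)^1 r'² dr' = 4πρ₀R³/4 = -2.264e-5 C.
Gauss's law: E·4πr² = Q_enc/ε₀.
E = |Q_enc|/(4πε₀r²) = (2.264×10^-5)/(4π·8.85×10^-12·(0.784)²) = 3.31×10^5 N/C.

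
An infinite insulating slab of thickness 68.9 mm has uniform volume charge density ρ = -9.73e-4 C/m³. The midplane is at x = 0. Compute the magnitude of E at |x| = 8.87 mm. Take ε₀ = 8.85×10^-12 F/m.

By symmetry E is perpendicular to the slab. A Gaussian pillbox from −8.87 mm to +8.87 mm (face area A) lies entirely within the slab.
Q_enc = ρ·(2x)·A and flux = 2EA, so 2EA = 2ρxA/ε₀ ⇒ E = |ρ|x/ε₀.
E = (9.73×10^-4)(0.00887)/(8.85×10^-12) = 9.75×10^5 N/C.

|E| ≈ 9.75×10^5 N/C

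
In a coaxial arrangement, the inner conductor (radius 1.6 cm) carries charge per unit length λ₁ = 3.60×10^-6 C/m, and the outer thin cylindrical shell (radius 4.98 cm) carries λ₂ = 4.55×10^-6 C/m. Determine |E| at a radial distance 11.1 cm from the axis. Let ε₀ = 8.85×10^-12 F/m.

Coaxial Gaussian cylinder, radius r = 11.1 cm, length L (r > 4.98 cm, enclosing both).
λ_enc = λ₁ + λ₂ = (3.60×10^-6) + (4.55e-6) = 8.15×10^-6 C/m.
Gauss's law: E·2πrL = λ_enc L/ε₀.
E = |λ_enc|/(2πε₀r) = (8.15e-6)/(2π·8.85×10^-12·0.111) = 1.32×10^6 N/C.

|E| = 1.32×10^6 N/C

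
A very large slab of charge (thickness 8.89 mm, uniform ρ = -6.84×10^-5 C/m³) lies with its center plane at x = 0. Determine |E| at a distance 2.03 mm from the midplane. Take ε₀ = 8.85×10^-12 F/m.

E = 1.57×10^4 N/C

By symmetry E is perpendicular to the slab. A Gaussian pillbox from −2.03 mm to +2.03 mm (face area A) lies entirely within the slab.
Q_enc = ρ·(2x)·A and flux = 2EA, so 2EA = 2ρxA/ε₀ ⇒ E = |ρ|x/ε₀.
E = (6.84×10^-5)(0.00203)/(8.85×10^-12) = 1.57×10^4 N/C.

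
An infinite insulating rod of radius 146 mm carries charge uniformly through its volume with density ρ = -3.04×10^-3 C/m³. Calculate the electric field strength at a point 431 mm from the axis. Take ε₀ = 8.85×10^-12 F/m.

Choose a coaxial cylinder of radius r = 431 mm (arbitrary length L) as the Gaussian surface (r > 146 mm, full cross-section enclosed).
λ_enc = ρ·πR² = (-3.04×10^-3)π(0.146)² = -2.036×10^-4 C/m.
By Gauss's law (flux through the curved wall only), E·2πrL = λ_enc L/ε₀.
E = |λ_enc|/(2πε₀r) = (2.036×10^-4)/(2π·8.85×10^-12·0.431) = 8.49×10^6 N/C.

|E| = 8.49×10^6 N/C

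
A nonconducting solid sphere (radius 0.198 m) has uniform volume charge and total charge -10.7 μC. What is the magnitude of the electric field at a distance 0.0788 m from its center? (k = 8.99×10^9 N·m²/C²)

|E| = 9.77×10^5 V/m

By spherical symmetry E is radial; choose a Gaussian sphere of radius r = 0.0788 m (r < R).
Only the charge within r is enclosed: Q_enc = Q·(r/R)³ = (-10.7 μC)·(0.0788 m/0.198 m)³ = -6.745×10^-7 C.
By Gauss's law, ∮E·dA = E·4πr² = Q_enc/ε₀.
E = k|Q_enc|/r² = (8.99×10^9)(6.745×10^-7)/(0.0788)² = 9.77×10^5 N/C.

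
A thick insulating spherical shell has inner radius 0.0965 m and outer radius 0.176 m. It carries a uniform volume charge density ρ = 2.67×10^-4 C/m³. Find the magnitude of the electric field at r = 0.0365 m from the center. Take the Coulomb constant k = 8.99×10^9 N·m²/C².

By spherical symmetry E is radial; choose a Gaussian sphere of radius r = 0.0365 m (r < 0.0965 m, inside the empty cavity).
No charge is enclosed, so by Gauss's law E·4πr² = 0 ⇒ E = 0.

|E| = 0 V/m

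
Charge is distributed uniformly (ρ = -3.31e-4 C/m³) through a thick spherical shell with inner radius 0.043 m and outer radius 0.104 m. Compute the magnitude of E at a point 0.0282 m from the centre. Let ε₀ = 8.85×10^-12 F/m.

Use a concentric Gaussian sphere at r = 0.0282 m (r < 0.043 m, inside the empty cavity).
No charge is enclosed, so by Gauss's law E·4πr² = 0 ⇒ E = 0.

E = 0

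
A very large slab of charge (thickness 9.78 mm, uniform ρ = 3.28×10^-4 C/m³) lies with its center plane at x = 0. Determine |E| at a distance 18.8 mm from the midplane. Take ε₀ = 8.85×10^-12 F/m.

|E| = 1.81×10^5 N/C

The point |x| = 18.8 mm lies outside the slab (half-thickness 0.00489 m). A symmetric pillbox spanning the full slab encloses Q_enc = ρ·d·A.
Flux = 2EA ⇒ E = |ρ|d/(2ε₀), independent of distance outside.
E = (3.28e-4)(0.00978)/(2·8.85×10^-12) = 1.81e5 N/C.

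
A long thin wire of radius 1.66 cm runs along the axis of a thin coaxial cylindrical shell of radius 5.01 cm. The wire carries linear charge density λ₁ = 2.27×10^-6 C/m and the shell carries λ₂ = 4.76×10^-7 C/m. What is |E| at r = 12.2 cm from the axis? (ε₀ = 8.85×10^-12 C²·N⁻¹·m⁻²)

Coaxial Gaussian cylinder, radius r = 12.2 cm, length L (r > 5.01 cm, enclosing both).
λ_enc = λ₁ + λ₂ = (2.27×10^-6) + (4.76e-7) = 2.746×10^-6 C/m.
Applying ∮E·dA = Q_enc/ε₀ with the end caps contributing no flux:
E = |λ_enc|/(2πε₀r) = (2.746×10^-6)/(2π·8.85×10^-12·0.122) = 4.05×10^5 N/C.

|E| ≈ 4.05×10^5 N/C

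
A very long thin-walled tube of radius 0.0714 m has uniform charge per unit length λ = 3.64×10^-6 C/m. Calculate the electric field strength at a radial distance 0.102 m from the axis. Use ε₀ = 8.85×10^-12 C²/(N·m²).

Take a coaxial cylindrical Gaussian surface of radius r = 0.102 m and length L (r > 0.0714 m).
The full line charge is enclosed: λ_enc = 3.64×10^-6 C/m.
Gauss's law: E·2πrL = λ_enc L/ε₀.
E = |λ_enc|/(2πε₀r) = (3.64e-6)/(2π·8.85×10^-12·0.102) = 6.42×10^5 N/C.

|E| = 6.42e5 N/C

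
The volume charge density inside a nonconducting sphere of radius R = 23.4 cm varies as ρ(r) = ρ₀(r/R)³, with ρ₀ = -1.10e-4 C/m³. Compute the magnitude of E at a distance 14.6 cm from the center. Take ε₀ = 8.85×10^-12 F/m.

By spherical symmetry E is radial; choose a Gaussian sphere of radius r = 14.6 cm (r < R).
Q_enc = ∫₀^r ρ(r')·4πr'² dr' = (4πρ₀/R³) ∫₀^r r'^5 dr' = 4πρ₀ r^6/(6·R³) = -1.741e-7 C.
Since E is radial and uniform over the Gaussian sphere, Φ = E·4πr² = Q_enc/ε₀.
E = |Q_enc|/(4πε₀r²) = (1.741×10^-7)/(4π·8.85×10^-12·(0.146)²) = 7.35×10^4 N/C.

7.35×10^4 V/m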